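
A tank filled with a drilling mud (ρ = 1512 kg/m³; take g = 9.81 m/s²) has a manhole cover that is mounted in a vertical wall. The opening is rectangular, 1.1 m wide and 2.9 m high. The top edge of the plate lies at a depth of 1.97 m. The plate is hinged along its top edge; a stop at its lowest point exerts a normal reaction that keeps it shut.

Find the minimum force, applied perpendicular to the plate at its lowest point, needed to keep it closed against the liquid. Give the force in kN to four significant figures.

γ = ρg = 1512 × 9.81 / 1000 = 14.83272 kN/m³.
The centroid lies 2.9/2 = 1.45 m below the top edge, so the centroid depth is h_c = 1.97 + 1.45 = 3.42 m.
A = 1.1 × 2.9 = 3.19 m².
Resultant F = γ·h_c·A = 14.83272 × 3.42 × 3.19 = 161.822 kN.
I_c = b·h³/12 = 1.1 × 2.9³/12 = 2.23566 m⁴.
Centre of pressure: y_p = y_c + I_c/(y_c·A) = 3.42 + 2.23566/(3.42 × 3.19) = 3.42 + 0.204922 = 3.62492 m along the plane.
The resultant acts 1.45 + 0.204922 = 1.65492 m (along the plate) below the hinge at the top edge, so the moment about the hinge is M = F × 1.65492 = 161.822 × 1.65492 = 267.802 kN·m.
A normal force at the bottom, 2.9 m from the hinge, must supply this moment: P = 267.802/2.9 = 92.3455 kN.

P ≈ 92.35 kN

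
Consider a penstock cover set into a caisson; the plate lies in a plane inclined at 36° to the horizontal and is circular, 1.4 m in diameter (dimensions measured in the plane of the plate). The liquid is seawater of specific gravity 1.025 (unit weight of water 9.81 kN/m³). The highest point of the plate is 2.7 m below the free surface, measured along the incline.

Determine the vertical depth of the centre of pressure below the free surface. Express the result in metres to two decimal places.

h_p = 2.02 m

γ = 1.025 × 9.81 = 10.05525 kN/m³.
Let θ = 36° be the plate's angle to the horizontal; measure y along the incline from where the plane meets the free surface. Vertical depth h = y·sinθ with sinθ = 0.587785.
The centroid is at the centre, 0.7 m below the top of the plate, so y_c = 2.7 + 0.7 = 3.4 m and h_c = 3.4 × 0.587785 = 1.99847 m.
A = π(0.7)² = 1.53938 m².
Resultant F = γ·h_c·A = 10.05525 × 1.99847 × 1.53938 = 30.934 kN.
I_c = πr⁴/4 = π × 0.7⁴/4 = 0.188574 m⁴.
Centre of pressure: y_p = y_c + I_c/(y_c·A) = 3.4 + 0.188574/(3.4 × 1.53938) = 3.4 + 0.0360294 = 3.43603 m along the plane.
Vertically, h_p = y_p·sinθ = 3.43603 × 0.587785 = 2.01965 m.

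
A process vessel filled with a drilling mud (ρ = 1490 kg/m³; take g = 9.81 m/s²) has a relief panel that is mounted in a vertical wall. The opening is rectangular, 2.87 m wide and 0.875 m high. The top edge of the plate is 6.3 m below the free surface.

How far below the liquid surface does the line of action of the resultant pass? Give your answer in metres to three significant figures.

γ = ρg = 1490 × 9.81 / 1000 = 14.6169 kN/m³.
The centroid lies 0.875/2 = 0.4375 m below the top edge, so the centroid depth is h_c = 6.3 + 0.4375 = 6.7375 m.
A = 2.87 × 0.875 = 2.51125 m².
Resultant F = γ·h_c·A = 14.6169 × 6.7375 × 2.51125 = 247.311 kN.
I_c = b·h³/12 = 2.87 × 0.875³/12 = 0.160223 m⁴.
Centre of pressure: y_p = y_c + I_c/(y_c·A) = 6.7375 + 0.160223/(6.7375 × 2.51125) = 6.7375 + 0.0094697 = 6.74697 m along the plane.

h_p = 6.75 m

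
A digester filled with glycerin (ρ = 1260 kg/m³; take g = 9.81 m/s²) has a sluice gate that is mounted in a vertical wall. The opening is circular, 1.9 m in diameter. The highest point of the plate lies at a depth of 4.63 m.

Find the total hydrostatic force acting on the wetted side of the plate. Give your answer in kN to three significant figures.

F ≈ 196 kN

γ = ρg = 1260 × 9.81 / 1000 = 12.3606 kN/m³.
The centroid is at the centre, 0.95 m below the top of the plate, so the centroid depth is h_c = 4.63 + 0.95 = 5.58 m.
A = π(0.95)² = 2.83529 m².
Resultant F = γ·h_c·A = 12.3606 × 5.58 × 2.83529 = 195.556 kN.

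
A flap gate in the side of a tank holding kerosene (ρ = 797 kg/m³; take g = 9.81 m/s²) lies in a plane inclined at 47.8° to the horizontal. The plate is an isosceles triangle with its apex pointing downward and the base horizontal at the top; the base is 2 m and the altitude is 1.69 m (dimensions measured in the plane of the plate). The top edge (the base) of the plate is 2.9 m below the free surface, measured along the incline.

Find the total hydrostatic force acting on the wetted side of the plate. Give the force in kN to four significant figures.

F ≈ 33.90 kN

γ = ρg = 797 × 9.81 / 1000 = 7.81857 kN/m³.
Let θ = 47.8° be the plate's angle to the horizontal; measure y along the incline from where the plane meets the free surface. Vertical depth h = y·sinθ with sinθ = 0.740805.
With the apex down, the centroid sits h/3 = 1.69/3 = 0.563333 m below the base (the top edge), so y_c = 2.9 + 0.563333 = 3.46333 m and h_c = 3.46333 × 0.740805 = 2.56565 m.
A = ½ × 2 × 1.69 = 1.69 m².
Resultant F = γ·h_c·A = 7.81857 × 2.56565 × 1.69 = 33.9009 kN.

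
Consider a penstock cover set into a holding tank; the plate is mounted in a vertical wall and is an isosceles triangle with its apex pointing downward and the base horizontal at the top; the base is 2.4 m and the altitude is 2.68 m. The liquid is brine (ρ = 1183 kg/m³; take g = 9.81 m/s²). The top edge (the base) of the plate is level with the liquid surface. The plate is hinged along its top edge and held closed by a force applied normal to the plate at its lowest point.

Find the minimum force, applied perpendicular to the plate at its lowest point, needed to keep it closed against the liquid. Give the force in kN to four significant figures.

γ = ρg = 1183 × 9.81 / 1000 = 11.60523 kN/m³.
With the apex down, the centroid sits h/3 = 2.68/3 = 0.893333 m below the base (the top edge), so the centroid depth is h_c = 0.893333 m.
A = ½ × 2.4 × 2.68 = 3.216 m².
Resultant F = γ·h_c·A = 11.60523 × 0.893333 × 3.216 = 33.3413 kN.
I_c = b·h³/36 = 2.4 × 2.68³/36 = 1.28326 m⁴.
Centre of pressure: y_p = y_c + I_c/(y_c·A) = 0.893333 + 1.28326/(0.893333 × 3.216) = 0.893333 + 0.446668 = 1.34 m along the plane.
The resultant acts 0.893333 + 0.446668 = 1.34 m (along the plate) below the hinge at the top edge, so the moment about the hinge is M = F × 1.34 = 33.3413 × 1.34 = 44.6773 kN·m.
A normal force at the bottom, 2.68 m from the hinge, must supply this moment: P = 44.6773/2.68 = 16.6706 kN.

P ≈ 16.67 kN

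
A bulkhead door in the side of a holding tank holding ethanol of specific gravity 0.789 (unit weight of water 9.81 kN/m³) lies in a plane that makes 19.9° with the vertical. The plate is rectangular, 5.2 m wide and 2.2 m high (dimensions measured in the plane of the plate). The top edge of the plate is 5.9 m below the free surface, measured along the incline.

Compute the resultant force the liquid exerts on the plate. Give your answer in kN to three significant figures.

F ≈ 583 kN

γ = 0.789 × 9.81 = 7.74009 kN/m³.
The plate makes 19.9° with the vertical, i.e. θ = 90° − 19.9° = 70.1° to the horizontal. Measuring y along the incline from the free-surface line, vertical depth h = y·sinθ with sinθ = 0.940288.
The centroid lies 2.2/2 = 1.1 m below the top edge, so y_c = 5.9 + 1.1 = 7 m and h_c = 7 × 0.940288 = 6.58202 m.
A = 5.2 × 2.2 = 11.44 m².
Resultant F = γ·h_c·A = 7.74009 × 6.58202 × 11.44 = 582.816 kN.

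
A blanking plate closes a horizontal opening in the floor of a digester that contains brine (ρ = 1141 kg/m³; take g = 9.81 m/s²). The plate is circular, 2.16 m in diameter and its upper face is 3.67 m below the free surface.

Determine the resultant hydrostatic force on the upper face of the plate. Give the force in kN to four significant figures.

γ = ρg = 1141 × 9.81 / 1000 = 11.19321 kN/m³.
The plate is horizontal, so pressure is uniform at p = γ·h = 11.19321 × 3.67 = 41.0791 kN/m².
A = π(1.08)² = 3.66435 m².
F = p·A = 41.0791 × 3.66435 = 150.528 kN.

F ≈ 150.5 kN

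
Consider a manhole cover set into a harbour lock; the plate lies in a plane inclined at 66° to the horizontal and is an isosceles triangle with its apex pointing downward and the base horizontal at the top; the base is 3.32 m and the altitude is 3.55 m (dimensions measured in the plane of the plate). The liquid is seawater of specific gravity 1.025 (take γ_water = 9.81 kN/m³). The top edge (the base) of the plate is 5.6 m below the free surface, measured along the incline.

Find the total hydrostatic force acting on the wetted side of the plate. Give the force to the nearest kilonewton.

F ≈ 367 kN

γ = 1.025 × 9.81 = 10.05525 kN/m³.
Let θ = 66° be the plate's angle to the horizontal; measure y along the incline from where the plane meets the free surface. Vertical depth h = y·sinθ with sinθ = 0.913545.
With the apex down, the centroid sits h/3 = 3.55/3 = 1.18333 m below the base (the top edge), so y_c = 5.6 + 1.18333 = 6.78333 m and h_c = 6.78333 × 0.913545 = 6.19688 m.
A = ½ × 3.32 × 3.55 = 5.893 m².
Resultant F = γ·h_c·A = 10.05525 × 6.19688 × 5.893 = 367.2 kN.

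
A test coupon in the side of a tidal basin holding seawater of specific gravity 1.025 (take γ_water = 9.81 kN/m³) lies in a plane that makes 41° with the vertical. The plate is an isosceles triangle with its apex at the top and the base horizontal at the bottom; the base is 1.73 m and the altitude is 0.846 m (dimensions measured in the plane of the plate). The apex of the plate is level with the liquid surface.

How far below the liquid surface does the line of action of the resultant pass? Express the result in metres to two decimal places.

γ = 1.025 × 9.81 = 10.05525 kN/m³.
The plate makes 41° with the vertical, i.e. θ = 90° − 41° = 49° to the horizontal. Measuring y along the incline from the free-surface line, vertical depth h = y·sinθ with sinθ = 0.754710.
With the apex up, the centroid sits 2h/3 = 2 × 0.846/3 = 0.564 m below the apex, so y_c = 0.564 m and h_c = 0.564 × 0.754710 = 0.425656 m.
A = ½ × 1.73 × 0.846 = 0.73179 m².
Resultant F = γ·h_c·A = 10.05525 × 0.425656 × 0.73179 = 3.13212 kN.
I_c = b·h³/36 = 1.73 × 0.846³/36 = 0.0290974 m⁴.
Centre of pressure: y_p = y_c + I_c/(y_c·A) = 0.564 + 0.0290974/(0.564 × 0.73179) = 0.564 + 0.0704999 = 0.6345 m along the plane.
Vertically, h_p = y_p·sinθ = 0.6345 × 0.754710 = 0.478863 m.

h_p = 0.48 m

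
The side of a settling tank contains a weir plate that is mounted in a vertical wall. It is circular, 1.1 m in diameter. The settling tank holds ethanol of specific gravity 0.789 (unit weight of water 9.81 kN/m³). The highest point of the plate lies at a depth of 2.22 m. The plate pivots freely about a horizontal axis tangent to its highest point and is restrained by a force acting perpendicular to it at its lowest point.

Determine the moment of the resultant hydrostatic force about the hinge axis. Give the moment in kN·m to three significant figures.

γ = 0.789 × 9.81 = 7.74009 kN/m³.
The centroid is at the centre, 0.55 m below the top of the plate, so the centroid depth is h_c = 2.22 + 0.55 = 2.77 m.
A = π(0.55)² = 0.950332 m².
Resultant F = γ·h_c·A = 7.74009 × 2.77 × 0.950332 = 20.3752 kN.
I_c = πr⁴/4 = π × 0.55⁴/4 = 0.0718688 m⁴.
Centre of pressure: y_p = y_c + I_c/(y_c·A) = 2.77 + 0.0718688/(2.77 × 0.950332) = 2.77 + 0.0273014 = 2.7973 m along the plane.
The resultant acts 0.55 + 0.0273014 = 0.577301 m (along the plate) below the hinge at the top edge, so the moment about the hinge is M = F × 0.577301 = 20.3752 × 0.577301 = 11.7626 kN·m.

M ≈ 11.8 kN·m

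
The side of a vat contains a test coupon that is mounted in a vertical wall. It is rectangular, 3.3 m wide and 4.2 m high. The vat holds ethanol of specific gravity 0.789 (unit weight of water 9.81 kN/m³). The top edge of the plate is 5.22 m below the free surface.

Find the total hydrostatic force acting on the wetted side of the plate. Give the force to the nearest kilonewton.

γ = 0.789 × 9.81 = 7.74009 kN/m³.
The centroid lies 4.2/2 = 2.1 m below the top edge, so the centroid depth is h_c = 5.22 + 2.1 = 7.32 m.
A = 3.3 × 4.2 = 13.86 m².
Resultant F = γ·h_c·A = 7.74009 × 7.32 × 13.86 = 785.272 kN.

F ≈ 785 kN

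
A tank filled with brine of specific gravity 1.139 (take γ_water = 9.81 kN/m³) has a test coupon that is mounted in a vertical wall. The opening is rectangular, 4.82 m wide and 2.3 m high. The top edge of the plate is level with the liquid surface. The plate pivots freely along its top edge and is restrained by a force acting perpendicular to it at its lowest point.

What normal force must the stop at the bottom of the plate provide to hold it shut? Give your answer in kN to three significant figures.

γ = 1.139 × 9.81 = 11.17359 kN/m³.
The centroid lies 2.3/2 = 1.15 m below the top edge, so the centroid depth is h_c = 1.15 m.
A = 4.82 × 2.3 = 11.086 m².
Resultant F = γ·h_c·A = 11.17359 × 1.15 × 11.086 = 142.451 kN.
I_c = b·h³/12 = 4.82 × 2.3³/12 = 4.88708 m⁴.
Centre of pressure: y_p = y_c + I_c/(y_c·A) = 1.15 + 4.88708/(1.15 × 11.086) = 1.15 + 0.383333 = 1.53333 m along the plane.
The resultant acts 1.15 + 0.383333 = 1.53333 m (along the plate) below the hinge at the top edge, so the moment about the hinge is M = F × 1.53333 = 142.451 × 1.53333 = 218.424 kN·m.
A normal force at the bottom, 2.3 m from the hinge, must supply this moment: P = 218.424/2.3 = 94.967 kN.

P ≈ 95.0 kN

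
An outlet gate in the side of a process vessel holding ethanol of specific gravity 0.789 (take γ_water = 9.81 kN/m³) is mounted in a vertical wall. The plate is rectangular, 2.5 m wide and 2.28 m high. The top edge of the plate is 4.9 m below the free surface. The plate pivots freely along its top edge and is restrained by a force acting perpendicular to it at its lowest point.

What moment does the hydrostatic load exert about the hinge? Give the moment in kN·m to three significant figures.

M ≈ 323 kN·m

γ = 0.789 × 9.81 = 7.74009 kN/m³.
The centroid lies 2.28/2 = 1.14 m below the top edge, so the centroid depth is h_c = 4.9 + 1.14 = 6.04 m.
A = 2.5 × 2.28 = 5.7 m².
Resultant F = γ·h_c·A = 7.74009 × 6.04 × 5.7 = 266.476 kN.
I_c = b·h³/12 = 2.5 × 2.28³/12 = 2.46924 m⁴.
Centre of pressure: y_p = y_c + I_c/(y_c·A) = 6.04 + 2.46924/(6.04 × 5.7) = 6.04 + 0.0717219 = 6.11172 m along the plane.
The resultant acts 1.14 + 0.0717219 = 1.21172 m (along the plate) below the hinge at the top edge, so the moment about the hinge is M = F × 1.21172 = 266.476 × 1.21172 = 322.894 kN·m.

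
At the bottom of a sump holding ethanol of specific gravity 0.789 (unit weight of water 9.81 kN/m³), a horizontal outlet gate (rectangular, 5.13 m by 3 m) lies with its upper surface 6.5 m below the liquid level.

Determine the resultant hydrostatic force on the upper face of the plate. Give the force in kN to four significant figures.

F ≈ 774.3 kN

γ = 0.789 × 9.81 = 7.74009 kN/m³.
The plate is horizontal, so pressure is uniform at p = γ·h = 7.74009 × 6.5 = 50.3106 kN/m².
A = 5.13 × 3 = 15.39 m².
F = p·A = 50.3106 × 15.39 = 774.28 kN.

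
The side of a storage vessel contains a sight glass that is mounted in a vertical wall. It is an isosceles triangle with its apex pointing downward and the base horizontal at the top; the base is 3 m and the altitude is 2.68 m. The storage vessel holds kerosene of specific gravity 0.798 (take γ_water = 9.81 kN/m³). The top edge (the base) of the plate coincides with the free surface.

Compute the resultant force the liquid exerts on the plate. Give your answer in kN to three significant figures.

γ = 0.798 × 9.81 = 7.82838 kN/m³.
With the apex down, the centroid sits h/3 = 2.68/3 = 0.893333 m below the base (the top edge), so the centroid depth is h_c = 0.893333 m.
A = ½ × 3 × 2.68 = 4.02 m².
Resultant F = γ·h_c·A = 7.82838 × 0.893333 × 4.02 = 28.1133 kN.

F ≈ 28.1 kN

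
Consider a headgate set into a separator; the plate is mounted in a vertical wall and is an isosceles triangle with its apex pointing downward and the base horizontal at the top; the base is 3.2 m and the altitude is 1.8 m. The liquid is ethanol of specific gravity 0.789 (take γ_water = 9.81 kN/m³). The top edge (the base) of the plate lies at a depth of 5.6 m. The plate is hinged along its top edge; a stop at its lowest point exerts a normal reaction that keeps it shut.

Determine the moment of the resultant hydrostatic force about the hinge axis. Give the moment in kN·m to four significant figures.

M ≈ 86.94 kN·m

γ = 0.789 × 9.81 = 7.74009 kN/m³.
With the apex down, the centroid sits h/3 = 1.8/3 = 0.6 m below the base (the top edge), so the centroid depth is h_c = 5.6 + 0.6 = 6.2 m.
A = ½ × 3.2 × 1.8 = 2.88 m².
Resultant F = γ·h_c·A = 7.74009 × 6.2 × 2.88 = 138.207 kN.
I_c = b·h³/36 = 3.2 × 1.8³/36 = 0.5184 m⁴.
Centre of pressure: y_p = y_c + I_c/(y_c·A) = 6.2 + 0.5184/(6.2 × 2.88) = 6.2 + 0.0290323 = 6.22903 m along the plane.
The resultant acts 0.6 + 0.0290323 = 0.629032 m (along the plate) below the hinge at the top edge, so the moment about the hinge is M = F × 0.629032 = 138.207 × 0.629032 = 86.9366 kN·m.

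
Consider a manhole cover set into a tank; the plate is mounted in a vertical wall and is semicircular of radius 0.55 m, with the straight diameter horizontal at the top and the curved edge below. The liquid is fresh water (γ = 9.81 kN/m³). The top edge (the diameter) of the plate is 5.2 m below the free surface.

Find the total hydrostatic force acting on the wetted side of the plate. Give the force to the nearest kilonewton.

F ≈ 25 kN

γ = 9.81 kN/m³.
The centroid of a semicircle lies 4r/(3π) = 0.233427 m from the diameter, here below the top edge, so the centroid depth is h_c = 5.2 + 0.233427 = 5.43343 m.
A = πr²/2 = π × 0.55²/2 = 0.475166 m².
Resultant F = γ·h_c·A = 9.81 × 5.43343 × 0.475166 = 25.3273 kN.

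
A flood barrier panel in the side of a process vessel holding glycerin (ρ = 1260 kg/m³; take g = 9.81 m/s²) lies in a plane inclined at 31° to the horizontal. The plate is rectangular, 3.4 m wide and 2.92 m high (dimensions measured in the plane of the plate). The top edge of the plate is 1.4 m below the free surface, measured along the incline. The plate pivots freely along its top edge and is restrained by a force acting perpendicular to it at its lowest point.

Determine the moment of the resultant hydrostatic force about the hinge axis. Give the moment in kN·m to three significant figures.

M ≈ 309 kN·m

γ = ρg = 1260 × 9.81 / 1000 = 12.3606 kN/m³.
Let θ = 31° be the plate's angle to the horizontal; measure y along the incline from where the plane meets the free surface. Vertical depth h = y·sinθ with sinθ = 0.515038.
The centroid lies 2.92/2 = 1.46 m below the top edge, so y_c = 1.4 + 1.46 = 2.86 m and h_c = 2.86 × 0.515038 = 1.47301 m.
A = 3.4 × 2.92 = 9.928 m².
Resultant F = γ·h_c·A = 12.3606 × 1.47301 × 9.928 = 180.762 kN.
I_c = b·h³/12 = 3.4 × 2.92³/12 = 7.05417 m⁴.
Centre of pressure: y_p = y_c + I_c/(y_c·A) = 2.86 + 7.05417/(2.86 × 9.928) = 2.86 + 0.248438 = 3.10844 m along the plane.
The resultant acts 1.46 + 0.248438 = 1.70844 m (along the plate) below the hinge at the top edge, so the moment about the hinge is M = F × 1.70844 = 180.762 × 1.70844 = 308.821 kN·m.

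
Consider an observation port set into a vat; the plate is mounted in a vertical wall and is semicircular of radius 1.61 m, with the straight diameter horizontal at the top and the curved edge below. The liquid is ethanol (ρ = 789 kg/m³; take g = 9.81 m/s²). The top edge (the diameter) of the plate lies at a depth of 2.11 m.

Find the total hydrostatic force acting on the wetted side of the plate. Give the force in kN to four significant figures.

F ≈ 88.03 kN

γ = ρg = 789 × 9.81 / 1000 = 7.74009 kN/m³.
The centroid of a semicircle lies 4r/(3π) = 0.683305 m from the diameter, here below the top edge, so the centroid depth is h_c = 2.11 + 0.683305 = 2.79331 m.
A = πr²/2 = π × 1.61²/2 = 4.07166 m².
Resultant F = γ·h_c·A = 7.74009 × 2.79331 × 4.07166 = 88.0312 kN.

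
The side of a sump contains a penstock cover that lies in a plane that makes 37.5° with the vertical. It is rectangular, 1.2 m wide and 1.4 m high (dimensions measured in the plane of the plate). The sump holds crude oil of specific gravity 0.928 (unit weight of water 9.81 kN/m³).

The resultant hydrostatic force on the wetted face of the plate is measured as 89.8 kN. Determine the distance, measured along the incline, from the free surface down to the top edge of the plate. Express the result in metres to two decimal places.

γ = 0.928 × 9.81 = 9.10368 kN/m³.
A = 1.2 × 1.4 = 1.68 m².
From F = γ·h_c·A, the centroid depth is h_c = 89.8/(9.10368 × 1.68) = 5.87151 m.
The plate makes 37.5° with the vertical, i.e. θ = 90° − 37.5° = 52.5° to the horizontal. Measuring y along the incline from the free-surface line, vertical depth h = y·sinθ with sinθ = 0.793353.
Along the incline, y_c = h_c/sinθ = 5.87151/0.793353 = 7.40088 m.
The centroid lies 1.4/2 = 0.7 m below the top edge, so the top edge sits at y_top = 7.40088 − 0.7 = 6.70088 m along the incline.

y_top ≈ 6.70 m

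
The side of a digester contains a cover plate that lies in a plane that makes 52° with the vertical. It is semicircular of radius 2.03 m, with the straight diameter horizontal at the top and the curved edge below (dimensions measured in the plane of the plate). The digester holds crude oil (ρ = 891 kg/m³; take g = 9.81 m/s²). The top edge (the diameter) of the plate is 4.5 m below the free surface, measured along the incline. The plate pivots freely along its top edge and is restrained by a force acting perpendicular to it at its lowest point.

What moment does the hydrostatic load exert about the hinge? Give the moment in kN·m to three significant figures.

M ≈ 171 kN·m

γ = ρg = 891 × 9.81 / 1000 = 8.74071 kN/m³.
The plate makes 52° with the vertical, i.e. θ = 90° − 52° = 38° to the horizontal. Measuring y along the incline from the free-surface line, vertical depth h = y·sinθ with sinθ = 0.615661.
The centroid of a semicircle lies 4r/(3π) = 0.861559 m from the diameter, here below the top edge, so y_c = 4.5 + 0.861559 = 5.36156 m and h_c = 5.36156 × 0.615661 = 3.3009 m.
A = πr²/2 = π × 2.03²/2 = 6.47309 m².
Resultant F = γ·h_c·A = 8.74071 × 3.3009 × 6.47309 = 186.763 kN.
I_c = (π/8 − 8/(9π))·r⁴ = 0.109757 × 2.03⁴ = 1.86387 m⁴.
Centre of pressure: y_p = y_c + I_c/(y_c·A) = 5.36156 + 1.86387/(5.36156 × 6.47309) = 5.36156 + 0.0537048 = 5.41526 m along the plane.
The resultant acts 0.861559 + 0.0537048 = 0.915264 m (along the plate) below the hinge at the top edge, so the moment about the hinge is M = F × 0.915264 = 186.763 × 0.915264 = 170.937 kN·m.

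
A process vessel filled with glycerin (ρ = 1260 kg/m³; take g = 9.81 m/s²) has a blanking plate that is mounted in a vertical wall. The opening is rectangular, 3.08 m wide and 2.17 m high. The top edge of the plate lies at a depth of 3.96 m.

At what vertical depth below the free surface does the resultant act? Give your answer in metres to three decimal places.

h_p = 5.123 m

γ = ρg = 1260 × 9.81 / 1000 = 12.3606 kN/m³.
The centroid lies 2.17/2 = 1.085 m below the top edge, so the centroid depth is h_c = 3.96 + 1.085 = 5.045 m.
A = 3.08 × 2.17 = 6.6836 m².
Resultant F = γ·h_c·A = 12.3606 × 5.045 × 6.6836 = 416.784 kN.
I_c = b·h³/12 = 3.08 × 2.17³/12 = 2.6227 m⁴.
Centre of pressure: y_p = y_c + I_c/(y_c·A) = 5.045 + 2.6227/(5.045 × 6.6836) = 5.045 + 0.0777816 = 5.12278 m along the plane.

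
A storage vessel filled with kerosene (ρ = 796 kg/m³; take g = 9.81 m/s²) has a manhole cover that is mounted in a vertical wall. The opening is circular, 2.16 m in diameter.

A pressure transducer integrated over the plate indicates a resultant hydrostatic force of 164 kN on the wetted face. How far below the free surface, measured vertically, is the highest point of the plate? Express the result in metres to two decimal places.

d_top ≈ 4.65 m

γ = ρg = 796 × 9.81 / 1000 = 7.80876 kN/m³.
A = π(1.08)² = 3.66435 m².
From F = γ·h_c·A, the centroid depth is h_c = 164/(7.80876 × 3.66435) = 5.73145 m.
The centroid is at the centre, 1.08 m below the top of the plate, so the highest point sits at h_top = 5.73145 − 1.08 = 4.65145 m below the surface.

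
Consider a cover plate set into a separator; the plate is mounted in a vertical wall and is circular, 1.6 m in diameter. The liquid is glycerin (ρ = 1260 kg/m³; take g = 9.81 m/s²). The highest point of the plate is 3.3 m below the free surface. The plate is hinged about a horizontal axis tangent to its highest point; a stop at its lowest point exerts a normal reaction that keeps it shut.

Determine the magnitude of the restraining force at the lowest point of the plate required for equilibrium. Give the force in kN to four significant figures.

γ = ρg = 1260 × 9.81 / 1000 = 12.3606 kN/m³.
The centroid is at the centre, 0.8 m below the top of the plate, so the centroid depth is h_c = 3.3 + 0.8 = 4.1 m.
A = π(0.8)² = 2.01062 m².
Resultant F = γ·h_c·A = 12.3606 × 4.1 × 2.01062 = 101.895 kN.
I_c = πr⁴/4 = π × 0.8⁴/4 = 0.321699 m⁴.
Centre of pressure: y_p = y_c + I_c/(y_c·A) = 4.1 + 0.321699/(4.1 × 2.01062) = 4.1 + 0.0390244 = 4.13902 m along the plane.
The resultant acts 0.8 + 0.0390244 = 0.839024 m (along the plate) below the hinge at the top edge, so the moment about the hinge is M = F × 0.839024 = 101.895 × 0.839024 = 85.4924 kN·m.
A normal force at the bottom, 1.6 m from the hinge, must supply this moment: P = 85.4924/1.6 = 53.4327 kN.

P ≈ 53.43 kN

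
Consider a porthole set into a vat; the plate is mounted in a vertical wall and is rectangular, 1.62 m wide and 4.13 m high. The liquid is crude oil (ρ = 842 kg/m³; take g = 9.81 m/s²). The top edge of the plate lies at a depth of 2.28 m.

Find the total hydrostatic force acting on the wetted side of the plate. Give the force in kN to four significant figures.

γ = ρg = 842 × 9.81 / 1000 = 8.26002 kN/m³.
The centroid lies 4.13/2 = 2.065 m below the top edge, so the centroid depth is h_c = 2.28 + 2.065 = 4.345 m.
A = 1.62 × 4.13 = 6.6906 m².
Resultant F = γ·h_c·A = 8.26002 × 4.345 × 6.6906 = 240.124 kN.

F ≈ 240.1 kN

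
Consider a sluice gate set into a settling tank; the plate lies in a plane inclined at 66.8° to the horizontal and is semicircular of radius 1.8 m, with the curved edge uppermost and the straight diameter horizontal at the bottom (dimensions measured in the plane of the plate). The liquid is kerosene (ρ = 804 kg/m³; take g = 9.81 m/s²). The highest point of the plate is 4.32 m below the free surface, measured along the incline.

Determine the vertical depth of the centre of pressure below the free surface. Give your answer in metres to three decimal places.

γ = ρg = 804 × 9.81 / 1000 = 7.88724 kN/m³.
Let θ = 66.8° be the plate's angle to the horizontal; measure y along the incline from where the plane meets the free surface. Vertical depth h = y·sinθ with sinθ = 0.919135.
The centroid lies 4r/(3π) = 0.763944 m above the diameter, so r − 4r/(3π) = 1.8 − 0.763944 = 1.03606 m below the topmost point, so y_c = 4.32 + 1.03606 = 5.35606 m and h_c = 5.35606 × 0.919135 = 4.92294 m.
A = πr²/2 = π × 1.8²/2 = 5.08938 m².
Resultant F = γ·h_c·A = 7.88724 × 4.92294 × 5.08938 = 197.613 kN.
I_c = (π/8 − 8/(9π))·r⁴ = 0.109757 × 1.8⁴ = 1.15219 m⁴.
Centre of pressure: y_p = y_c + I_c/(y_c·A) = 5.35606 + 1.15219/(5.35606 × 5.08938) = 5.35606 + 0.0422682 = 5.39833 m along the plane.
Vertically, h_p = y_p·sinθ = 5.39833 × 0.919135 = 4.96179 m.

h_p = 4.962 m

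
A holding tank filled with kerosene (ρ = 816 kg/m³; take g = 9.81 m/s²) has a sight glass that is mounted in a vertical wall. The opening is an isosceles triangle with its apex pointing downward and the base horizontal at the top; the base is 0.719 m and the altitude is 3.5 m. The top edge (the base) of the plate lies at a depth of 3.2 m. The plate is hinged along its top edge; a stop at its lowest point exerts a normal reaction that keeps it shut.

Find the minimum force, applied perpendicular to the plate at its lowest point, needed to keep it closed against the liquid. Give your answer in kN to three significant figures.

γ = ρg = 816 × 9.81 / 1000 = 8.00496 kN/m³.
With the apex down, the centroid sits h/3 = 3.5/3 = 1.16667 m below the base (the top edge), so the centroid depth is h_c = 3.2 + 1.16667 = 4.36667 m.
A = ½ × 0.719 × 3.5 = 1.25825 m².
Resultant F = γ·h_c·A = 8.00496 × 4.36667 × 1.25825 = 43.9822 kN.
I_c = b·h³/36 = 0.719 × 3.5³/36 = 0.856309 m⁴.
Centre of pressure: y_p = y_c + I_c/(y_c·A) = 4.36667 + 0.856309/(4.36667 × 1.25825) = 4.36667 + 0.155852 = 4.52252 m along the plane.
The resultant acts 1.16667 + 0.155852 = 1.32252 m (along the plate) below the hinge at the top edge, so the moment about the hinge is M = F × 1.32252 = 43.9822 × 1.32252 = 58.1673 kN·m.
A normal force at the bottom, 3.5 m from the hinge, must supply this moment: P = 58.1673/3.5 = 16.6192 kN.

P ≈ 16.6 kN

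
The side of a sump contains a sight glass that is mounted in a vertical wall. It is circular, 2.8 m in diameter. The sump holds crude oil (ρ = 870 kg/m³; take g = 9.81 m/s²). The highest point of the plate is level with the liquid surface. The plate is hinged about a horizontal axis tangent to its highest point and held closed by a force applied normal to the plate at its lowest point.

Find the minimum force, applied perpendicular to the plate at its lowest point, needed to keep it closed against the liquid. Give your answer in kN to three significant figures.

P ≈ 46.0 kN

γ = ρg = 870 × 9.81 / 1000 = 8.5347 kN/m³.
The centroid is at the centre, 1.4 m below the top of the plate, so the centroid depth is h_c = 1.4 m.
A = π(1.4)² = 6.15752 m².
Resultant F = γ·h_c·A = 8.5347 × 1.4 × 6.15752 = 73.5736 kN.
I_c = πr⁴/4 = π × 1.4⁴/4 = 3.01719 m⁴.
Centre of pressure: y_p = y_c + I_c/(y_c·A) = 1.4 + 3.01719/(1.4 × 6.15752) = 1.4 + 0.350001 = 1.75 m along the plane.
The resultant acts 1.4 + 0.350001 = 1.75 m (along the plate) below the hinge at the top edge, so the moment about the hinge is M = F × 1.75 = 73.5736 × 1.75 = 128.754 kN·m.
A normal force at the bottom, 2.8 m from the hinge, must supply this moment: P = 128.754/2.8 = 45.9836 kN.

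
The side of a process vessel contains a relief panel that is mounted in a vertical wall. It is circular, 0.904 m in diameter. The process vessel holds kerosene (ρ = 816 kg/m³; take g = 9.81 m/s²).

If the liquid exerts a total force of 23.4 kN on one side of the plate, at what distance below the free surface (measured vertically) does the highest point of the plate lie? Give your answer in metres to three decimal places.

γ = ρg = 816 × 9.81 / 1000 = 8.00496 kN/m³.
A = π(0.452)² = 0.64184 m².
From F = γ·h_c·A, the centroid depth is h_c = 23.4/(8.00496 × 0.64184) = 4.55439 m.
The centroid is at the centre, 0.452 m below the top of the plate, so the highest point sits at h_top = 4.55439 − 0.452 = 4.10239 m below the surface.

d_top ≈ 4.102 m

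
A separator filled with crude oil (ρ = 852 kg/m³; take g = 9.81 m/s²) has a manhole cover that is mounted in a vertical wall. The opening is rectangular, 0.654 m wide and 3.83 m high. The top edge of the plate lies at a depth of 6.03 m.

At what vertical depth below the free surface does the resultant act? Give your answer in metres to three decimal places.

γ = ρg = 852 × 9.81 / 1000 = 8.35812 kN/m³.
The centroid lies 3.83/2 = 1.915 m below the top edge, so the centroid depth is h_c = 6.03 + 1.915 = 7.945 m.
A = 0.654 × 3.83 = 2.50482 m².
Resultant F = γ·h_c·A = 8.35812 × 7.945 × 2.50482 = 166.333 kN.
I_c = b·h³/12 = 0.654 × 3.83³/12 = 3.06191 m⁴.
Centre of pressure: y_p = y_c + I_c/(y_c·A) = 7.945 + 3.06191/(7.945 × 2.50482) = 7.945 + 0.153859 = 8.09886 m along the plane.

h_p = 8.099 m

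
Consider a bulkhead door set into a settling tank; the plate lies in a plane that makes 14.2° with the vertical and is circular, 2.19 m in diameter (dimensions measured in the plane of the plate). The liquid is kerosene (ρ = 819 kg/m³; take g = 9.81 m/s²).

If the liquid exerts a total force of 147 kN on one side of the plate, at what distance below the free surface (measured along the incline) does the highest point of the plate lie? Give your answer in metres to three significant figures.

y_top ≈ 3.92 m

γ = ρg = 819 × 9.81 / 1000 = 8.03439 kN/m³.
A = π(1.095)² = 3.76685 m².
From F = γ·h_c·A, the centroid depth is h_c = 147/(8.03439 × 3.76685) = 4.8572 m.
The plate makes 14.2° with the vertical, i.e. θ = 90° − 14.2° = 75.8° to the horizontal. Measuring y along the incline from the free-surface line, vertical depth h = y·sinθ with sinθ = 0.969445.
Along the incline, y_c = h_c/sinθ = 4.8572/0.969445 = 5.01029 m.
The centroid is at the centre, 1.095 m below the top of the plate, so the highest point sits at y_top = 5.01029 − 1.095 = 3.91529 m along the incline.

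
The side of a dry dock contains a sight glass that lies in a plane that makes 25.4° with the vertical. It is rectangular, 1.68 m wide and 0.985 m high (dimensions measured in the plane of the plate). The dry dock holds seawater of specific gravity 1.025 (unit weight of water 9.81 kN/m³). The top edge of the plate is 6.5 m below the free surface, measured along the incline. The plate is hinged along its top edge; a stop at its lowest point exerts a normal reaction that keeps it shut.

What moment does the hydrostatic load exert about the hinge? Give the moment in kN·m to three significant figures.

γ = 1.025 × 9.81 = 10.05525 kN/m³.
The plate makes 25.4° with the vertical, i.e. θ = 90° − 25.4° = 64.6° to the horizontal. Measuring y along the incline from the free-surface line, vertical depth h = y·sinθ with sinθ = 0.903335.
The centroid lies 0.985/2 = 0.4925 m below the top edge, so y_c = 6.5 + 0.4925 = 6.9925 m and h_c = 6.9925 × 0.903335 = 6.31657 m.
A = 1.68 × 0.985 = 1.6548 m².
Resultant F = γ·h_c·A = 10.05525 × 6.31657 × 1.6548 = 105.104 kN.
I_c = b·h³/12 = 1.68 × 0.985³/12 = 0.133794 m⁴.
Centre of pressure: y_p = y_c + I_c/(y_c·A) = 6.9925 + 0.133794/(6.9925 × 1.6548) = 6.9925 + 0.0115627 = 7.00406 m along the plane.
The resultant acts 0.4925 + 0.0115627 = 0.504063 m (along the plate) below the hinge at the top edge, so the moment about the hinge is M = F × 0.504063 = 105.104 × 0.504063 = 52.979 kN·m.

M ≈ 53.0 kN·m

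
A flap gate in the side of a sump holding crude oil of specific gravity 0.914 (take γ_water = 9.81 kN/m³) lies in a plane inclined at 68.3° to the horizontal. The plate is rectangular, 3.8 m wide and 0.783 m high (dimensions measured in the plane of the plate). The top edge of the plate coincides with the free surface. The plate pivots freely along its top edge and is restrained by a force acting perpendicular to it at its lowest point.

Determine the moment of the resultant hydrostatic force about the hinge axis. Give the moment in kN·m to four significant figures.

γ = 0.914 × 9.81 = 8.96634 kN/m³.
Let θ = 68.3° be the plate's angle to the horizontal; measure y along the incline from where the plane meets the free surface. Vertical depth h = y·sinθ with sinθ = 0.929133.
The centroid lies 0.783/2 = 0.3915 m below the top edge, so y_c = 0.3915 m and h_c = 0.3915 × 0.929133 = 0.363756 m.
A = 3.8 × 0.783 = 2.9754 m².
Resultant F = γ·h_c·A = 8.96634 × 0.363756 × 2.9754 = 9.70445 kN.
I_c = b·h³/12 = 3.8 × 0.783³/12 = 0.152015 m⁴.
Centre of pressure: y_p = y_c + I_c/(y_c·A) = 0.3915 + 0.152015/(0.3915 × 2.9754) = 0.3915 + 0.1305 = 0.522 m along the plane.
The resultant acts 0.3915 + 0.1305 = 0.522 m (along the plate) below the hinge at the top edge, so the moment about the hinge is M = F × 0.522 = 9.70445 × 0.522 = 5.06572 kN·m.

M ≈ 5.066 kN·m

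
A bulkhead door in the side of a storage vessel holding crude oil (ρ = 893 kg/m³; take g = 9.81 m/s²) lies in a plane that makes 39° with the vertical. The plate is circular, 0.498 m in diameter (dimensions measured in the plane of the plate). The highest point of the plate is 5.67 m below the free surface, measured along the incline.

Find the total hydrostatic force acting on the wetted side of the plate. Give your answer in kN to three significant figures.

γ = ρg = 893 × 9.81 / 1000 = 8.76033 kN/m³.
The plate makes 39° with the vertical, i.e. θ = 90° − 39° = 51° to the horizontal. Measuring y along the incline from the free-surface line, vertical depth h = y·sinθ with sinθ = 0.777146.
The centroid is at the centre, 0.249 m below the top of the plate, so y_c = 5.67 + 0.249 = 5.919 m and h_c = 5.919 × 0.777146 = 4.59993 m.
A = π(0.249)² = 0.194782 m².
Resultant F = γ·h_c·A = 8.76033 × 4.59993 × 0.194782 = 7.84911 kN.

F ≈ 7.85 kN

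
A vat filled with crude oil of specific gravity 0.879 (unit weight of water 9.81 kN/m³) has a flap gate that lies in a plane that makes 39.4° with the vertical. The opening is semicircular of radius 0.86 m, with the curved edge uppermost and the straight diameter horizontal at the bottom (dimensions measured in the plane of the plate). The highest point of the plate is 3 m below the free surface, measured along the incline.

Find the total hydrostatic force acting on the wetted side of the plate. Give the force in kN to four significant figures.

γ = 0.879 × 9.81 = 8.62299 kN/m³.
The plate makes 39.4° with the vertical, i.e. θ = 90° − 39.4° = 50.6° to the horizontal. Measuring y along the incline from the free-surface line, vertical depth h = y·sinθ with sinθ = 0.772734.
The centroid lies 4r/(3π) = 0.364995 m above the diameter, so r − 4r/(3π) = 0.86 − 0.364995 = 0.495005 m below the topmost point, so y_c = 3 + 0.495005 = 3.495 m and h_c = 3.495 × 0.772734 = 2.70071 m.
A = πr²/2 = π × 0.86²/2 = 1.16176 m².
Resultant F = γ·h_c·A = 8.62299 × 2.70071 × 1.16176 = 27.0553 kN.

F ≈ 27.06 kN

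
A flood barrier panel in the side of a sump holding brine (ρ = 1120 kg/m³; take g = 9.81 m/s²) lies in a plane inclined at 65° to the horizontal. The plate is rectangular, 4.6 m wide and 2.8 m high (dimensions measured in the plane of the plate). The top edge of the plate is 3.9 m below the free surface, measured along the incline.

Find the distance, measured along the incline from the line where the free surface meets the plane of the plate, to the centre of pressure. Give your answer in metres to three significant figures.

γ = ρg = 1120 × 9.81 / 1000 = 10.9872 kN/m³.
Let θ = 65° be the plate's angle to the horizontal; measure y along the incline from where the plane meets the free surface. Vertical depth h = y·sinθ with sinθ = 0.906308.
The centroid lies 2.8/2 = 1.4 m below the top edge, so y_c = 3.9 + 1.4 = 5.3 m and h_c = 5.3 × 0.906308 = 4.80343 m.
A = 4.6 × 2.8 = 12.88 m².
Resultant F = γ·h_c·A = 10.9872 × 4.80343 × 12.88 = 679.758 kN.
I_c = b·h³/12 = 4.6 × 2.8³/12 = 8.41493 m⁴.
Centre of pressure: y_p = y_c + I_c/(y_c·A) = 5.3 + 8.41493/(5.3 × 12.88) = 5.3 + 0.12327 = 5.42327 m along the plane.

y_p = 5.42 m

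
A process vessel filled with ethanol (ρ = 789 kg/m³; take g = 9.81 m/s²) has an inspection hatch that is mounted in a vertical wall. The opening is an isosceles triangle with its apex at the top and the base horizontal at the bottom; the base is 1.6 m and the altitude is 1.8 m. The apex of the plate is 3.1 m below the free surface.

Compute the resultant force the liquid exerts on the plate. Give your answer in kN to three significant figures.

γ = ρg = 789 × 9.81 / 1000 = 7.74009 kN/m³.
With the apex up, the centroid sits 2h/3 = 2 × 1.8/3 = 1.2 m below the apex, so the centroid depth is h_c = 3.1 + 1.2 = 4.3 m.
A = ½ × 1.6 × 1.8 = 1.44 m².
Resultant F = γ·h_c·A = 7.74009 × 4.3 × 1.44 = 47.9266 kN.

F ≈ 47.9 kN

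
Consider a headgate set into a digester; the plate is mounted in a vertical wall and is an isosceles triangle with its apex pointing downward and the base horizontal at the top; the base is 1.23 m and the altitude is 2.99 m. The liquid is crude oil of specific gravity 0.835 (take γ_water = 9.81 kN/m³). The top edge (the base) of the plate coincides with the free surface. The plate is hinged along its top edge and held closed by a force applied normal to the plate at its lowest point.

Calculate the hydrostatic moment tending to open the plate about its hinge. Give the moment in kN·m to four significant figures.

γ = 0.835 × 9.81 = 8.19135 kN/m³.
With the apex down, the centroid sits h/3 = 2.99/3 = 0.996667 m below the base (the top edge), so the centroid depth is h_c = 0.996667 m.
A = ½ × 1.23 × 2.99 = 1.83885 m².
Resultant F = γ·h_c·A = 8.19135 × 0.996667 × 1.83885 = 15.0125 kN.
I_c = b·h³/36 = 1.23 × 2.99³/36 = 0.913306 m⁴.
Centre of pressure: y_p = y_c + I_c/(y_c·A) = 0.996667 + 0.913306/(0.996667 × 1.83885) = 0.996667 + 0.498333 = 1.495 m along the plane.
The resultant acts 0.996667 + 0.498333 = 1.495 m (along the plate) below the hinge at the top edge, so the moment about the hinge is M = F × 1.495 = 15.0125 × 1.495 = 22.4437 kN·m.

M ≈ 22.44 kN·m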